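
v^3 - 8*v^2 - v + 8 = (v - 8)*(v - 1)*(v + 1)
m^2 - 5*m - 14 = (m - 7)*(m + 2)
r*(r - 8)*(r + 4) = r^3 - 4*r^2 - 32*r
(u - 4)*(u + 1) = u^2 - 3*u - 4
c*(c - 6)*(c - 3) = c^3 - 9*c^2 + 18*c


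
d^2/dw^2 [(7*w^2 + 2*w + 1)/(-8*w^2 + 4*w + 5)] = 2*(-352*w^3 - 1032*w^2 - 144*w - 191)/(512*w^6 - 768*w^5 - 576*w^4 + 896*w^3 + 360*w^2 - 300*w - 125)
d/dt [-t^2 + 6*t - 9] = 6 - 2*t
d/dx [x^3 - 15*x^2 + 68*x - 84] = 3*x^2 - 30*x + 68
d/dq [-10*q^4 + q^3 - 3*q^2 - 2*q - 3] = -40*q^3 + 3*q^2 - 6*q - 2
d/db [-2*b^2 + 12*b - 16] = 12 - 4*b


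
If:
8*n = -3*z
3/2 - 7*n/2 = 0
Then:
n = 3/7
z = -8/7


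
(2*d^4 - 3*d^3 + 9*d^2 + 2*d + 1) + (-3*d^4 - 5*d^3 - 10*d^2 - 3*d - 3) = -d^4 - 8*d^3 - d^2 - d - 2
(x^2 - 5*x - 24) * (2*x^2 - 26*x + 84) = 2*x^4 - 36*x^3 + 166*x^2 + 204*x - 2016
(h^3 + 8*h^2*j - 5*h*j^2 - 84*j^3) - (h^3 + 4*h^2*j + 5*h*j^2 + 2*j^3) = 4*h^2*j - 10*h*j^2 - 86*j^3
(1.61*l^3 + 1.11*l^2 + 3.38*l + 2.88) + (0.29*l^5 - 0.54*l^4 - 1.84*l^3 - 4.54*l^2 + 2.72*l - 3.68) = 0.29*l^5 - 0.54*l^4 - 0.23*l^3 - 3.43*l^2 + 6.1*l - 0.8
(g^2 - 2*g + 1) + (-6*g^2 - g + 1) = -5*g^2 - 3*g + 2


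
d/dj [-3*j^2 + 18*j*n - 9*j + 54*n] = -6*j + 18*n - 9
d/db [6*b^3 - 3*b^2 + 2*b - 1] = 18*b^2 - 6*b + 2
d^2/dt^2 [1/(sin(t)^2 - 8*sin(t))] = 2*(-2*sin(t) + 12 - 29/sin(t) - 24/sin(t)^2 + 64/sin(t)^3)/(sin(t) - 8)^3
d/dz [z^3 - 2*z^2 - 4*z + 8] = 3*z^2 - 4*z - 4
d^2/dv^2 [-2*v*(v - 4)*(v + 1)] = 12 - 12*v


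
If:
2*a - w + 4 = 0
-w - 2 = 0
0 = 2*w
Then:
No Solution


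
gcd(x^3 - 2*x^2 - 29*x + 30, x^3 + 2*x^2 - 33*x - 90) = x^2 - x - 30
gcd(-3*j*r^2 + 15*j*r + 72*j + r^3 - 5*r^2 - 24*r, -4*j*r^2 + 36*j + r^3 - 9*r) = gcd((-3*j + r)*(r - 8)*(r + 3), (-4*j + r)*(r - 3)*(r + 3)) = r + 3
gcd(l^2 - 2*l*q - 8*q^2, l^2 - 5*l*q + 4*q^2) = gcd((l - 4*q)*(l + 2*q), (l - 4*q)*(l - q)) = -l + 4*q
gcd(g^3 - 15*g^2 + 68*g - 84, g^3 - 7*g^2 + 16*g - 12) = g - 2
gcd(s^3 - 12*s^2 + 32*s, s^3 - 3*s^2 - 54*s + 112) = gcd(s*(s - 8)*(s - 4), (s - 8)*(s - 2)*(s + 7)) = s - 8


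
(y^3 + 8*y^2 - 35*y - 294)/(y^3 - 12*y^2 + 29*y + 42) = (y^2 + 14*y + 49)/(y^2 - 6*y - 7)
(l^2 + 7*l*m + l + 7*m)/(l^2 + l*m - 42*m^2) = (l + 1)/(l - 6*m)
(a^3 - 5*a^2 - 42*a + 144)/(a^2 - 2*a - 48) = a - 3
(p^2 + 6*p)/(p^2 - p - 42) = p/(p - 7)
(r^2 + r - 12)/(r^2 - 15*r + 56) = (r^2 + r - 12)/(r^2 - 15*r + 56)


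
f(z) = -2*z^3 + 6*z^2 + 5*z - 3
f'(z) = -6*z^2 + 12*z + 5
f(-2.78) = 72.44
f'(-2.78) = -74.73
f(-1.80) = 19.10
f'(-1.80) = -36.04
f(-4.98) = 367.91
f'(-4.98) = -203.56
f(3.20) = 8.90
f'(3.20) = -18.04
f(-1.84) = 20.57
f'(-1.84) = -37.39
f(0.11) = -2.38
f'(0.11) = 6.25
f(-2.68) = 65.19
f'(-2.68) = -70.25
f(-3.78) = 171.85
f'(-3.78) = -126.09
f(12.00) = -2535.00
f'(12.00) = -715.00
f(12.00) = -2535.00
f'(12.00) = -715.00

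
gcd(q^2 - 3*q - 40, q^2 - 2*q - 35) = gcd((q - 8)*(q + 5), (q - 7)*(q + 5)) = q + 5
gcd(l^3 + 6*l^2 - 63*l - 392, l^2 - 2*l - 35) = 1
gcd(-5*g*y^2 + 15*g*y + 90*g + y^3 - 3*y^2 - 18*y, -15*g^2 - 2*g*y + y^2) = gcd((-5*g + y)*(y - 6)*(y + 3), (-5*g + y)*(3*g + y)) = -5*g + y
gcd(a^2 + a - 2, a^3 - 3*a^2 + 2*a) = a - 1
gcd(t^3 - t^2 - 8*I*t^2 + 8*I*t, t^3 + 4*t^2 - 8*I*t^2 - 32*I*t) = t^2 - 8*I*t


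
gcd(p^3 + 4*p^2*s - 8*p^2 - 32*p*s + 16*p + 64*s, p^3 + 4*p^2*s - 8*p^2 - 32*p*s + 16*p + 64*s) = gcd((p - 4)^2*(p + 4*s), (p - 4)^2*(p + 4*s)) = p^3 + 4*p^2*s - 8*p^2 - 32*p*s + 16*p + 64*s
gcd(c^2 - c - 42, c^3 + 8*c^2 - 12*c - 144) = c + 6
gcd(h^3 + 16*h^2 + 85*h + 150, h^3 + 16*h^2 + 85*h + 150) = h^3 + 16*h^2 + 85*h + 150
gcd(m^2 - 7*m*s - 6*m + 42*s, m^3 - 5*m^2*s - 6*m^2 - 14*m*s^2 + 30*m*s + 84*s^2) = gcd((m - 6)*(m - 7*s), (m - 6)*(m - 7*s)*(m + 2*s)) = -m^2 + 7*m*s + 6*m - 42*s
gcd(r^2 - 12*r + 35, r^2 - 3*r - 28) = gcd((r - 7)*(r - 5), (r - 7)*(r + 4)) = r - 7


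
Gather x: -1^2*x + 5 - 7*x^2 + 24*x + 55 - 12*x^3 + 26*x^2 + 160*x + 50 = -12*x^3 + 19*x^2 + 183*x + 110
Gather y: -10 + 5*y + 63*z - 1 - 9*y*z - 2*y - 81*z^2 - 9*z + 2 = y*(3 - 9*z) - 81*z^2 + 54*z - 9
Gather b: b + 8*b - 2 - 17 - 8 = 9*b - 27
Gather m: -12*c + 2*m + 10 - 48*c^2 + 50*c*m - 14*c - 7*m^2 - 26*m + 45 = -48*c^2 - 26*c - 7*m^2 + m*(50*c - 24) + 55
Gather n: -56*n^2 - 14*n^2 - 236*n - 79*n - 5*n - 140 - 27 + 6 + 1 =-70*n^2 - 320*n - 160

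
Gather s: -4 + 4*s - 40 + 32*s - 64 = 36*s - 108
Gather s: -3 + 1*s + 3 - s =0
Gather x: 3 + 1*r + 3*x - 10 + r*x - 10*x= r + x*(r - 7) - 7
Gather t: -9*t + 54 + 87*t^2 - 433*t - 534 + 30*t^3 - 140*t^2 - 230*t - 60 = 30*t^3 - 53*t^2 - 672*t - 540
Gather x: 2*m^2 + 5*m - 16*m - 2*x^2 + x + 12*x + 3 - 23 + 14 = 2*m^2 - 11*m - 2*x^2 + 13*x - 6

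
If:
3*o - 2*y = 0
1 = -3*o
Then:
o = -1/3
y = -1/2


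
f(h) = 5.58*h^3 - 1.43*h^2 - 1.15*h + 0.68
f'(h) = 16.74*h^2 - 2.86*h - 1.15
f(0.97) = 3.31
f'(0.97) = 11.83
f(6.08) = 1194.96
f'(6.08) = 600.28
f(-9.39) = -4734.49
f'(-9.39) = 1501.71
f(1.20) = 6.88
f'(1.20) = 19.52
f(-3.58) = -269.56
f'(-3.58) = 223.64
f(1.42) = 12.14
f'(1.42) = 28.54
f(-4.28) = -458.08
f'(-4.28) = 317.74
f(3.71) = 261.67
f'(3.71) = 218.65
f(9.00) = 3942.32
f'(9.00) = 1329.05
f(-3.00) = -159.40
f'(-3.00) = 158.09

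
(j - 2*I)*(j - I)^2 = j^3 - 4*I*j^2 - 5*j + 2*I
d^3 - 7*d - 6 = (d - 3)*(d + 1)*(d + 2)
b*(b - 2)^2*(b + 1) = b^4 - 3*b^3 + 4*b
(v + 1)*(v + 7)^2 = v^3 + 15*v^2 + 63*v + 49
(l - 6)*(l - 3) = l^2 - 9*l + 18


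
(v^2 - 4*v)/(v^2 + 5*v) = (v - 4)/(v + 5)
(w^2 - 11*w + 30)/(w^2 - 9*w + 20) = (w - 6)/(w - 4)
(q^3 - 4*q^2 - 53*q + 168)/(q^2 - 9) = (q^2 - q - 56)/(q + 3)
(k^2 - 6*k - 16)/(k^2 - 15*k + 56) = (k + 2)/(k - 7)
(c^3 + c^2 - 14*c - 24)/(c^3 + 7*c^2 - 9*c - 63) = (c^2 - 2*c - 8)/(c^2 + 4*c - 21)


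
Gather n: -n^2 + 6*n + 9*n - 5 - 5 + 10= -n^2 + 15*n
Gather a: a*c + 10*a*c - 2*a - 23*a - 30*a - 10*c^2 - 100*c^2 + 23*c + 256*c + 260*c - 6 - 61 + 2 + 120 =a*(11*c - 55) - 110*c^2 + 539*c + 55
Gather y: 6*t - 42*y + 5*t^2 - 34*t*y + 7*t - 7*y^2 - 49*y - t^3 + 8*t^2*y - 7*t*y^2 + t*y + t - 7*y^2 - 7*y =-t^3 + 5*t^2 + 14*t + y^2*(-7*t - 14) + y*(8*t^2 - 33*t - 98)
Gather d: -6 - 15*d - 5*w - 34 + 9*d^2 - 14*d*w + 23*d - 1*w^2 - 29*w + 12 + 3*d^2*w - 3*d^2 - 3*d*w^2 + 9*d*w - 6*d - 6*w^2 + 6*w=d^2*(3*w + 6) + d*(-3*w^2 - 5*w + 2) - 7*w^2 - 28*w - 28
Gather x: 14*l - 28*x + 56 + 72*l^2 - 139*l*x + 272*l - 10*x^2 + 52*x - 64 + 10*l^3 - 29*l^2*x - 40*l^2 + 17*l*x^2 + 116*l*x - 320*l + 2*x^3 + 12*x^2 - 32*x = 10*l^3 + 32*l^2 - 34*l + 2*x^3 + x^2*(17*l + 2) + x*(-29*l^2 - 23*l - 8) - 8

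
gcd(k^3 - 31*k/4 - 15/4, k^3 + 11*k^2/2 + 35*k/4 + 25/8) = k^2 + 3*k + 5/4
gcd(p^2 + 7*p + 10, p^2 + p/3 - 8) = 1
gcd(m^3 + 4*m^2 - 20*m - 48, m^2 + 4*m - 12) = m + 6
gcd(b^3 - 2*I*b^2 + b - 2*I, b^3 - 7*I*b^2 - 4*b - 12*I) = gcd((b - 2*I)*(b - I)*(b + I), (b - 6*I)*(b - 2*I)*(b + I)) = b^2 - I*b + 2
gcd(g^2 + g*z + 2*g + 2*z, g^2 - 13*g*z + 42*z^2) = 1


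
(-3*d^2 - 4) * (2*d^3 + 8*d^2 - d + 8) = -6*d^5 - 24*d^4 - 5*d^3 - 56*d^2 + 4*d - 32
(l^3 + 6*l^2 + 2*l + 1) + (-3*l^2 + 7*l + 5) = l^3 + 3*l^2 + 9*l + 6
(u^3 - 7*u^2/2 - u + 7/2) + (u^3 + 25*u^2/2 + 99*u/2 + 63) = 2*u^3 + 9*u^2 + 97*u/2 + 133/2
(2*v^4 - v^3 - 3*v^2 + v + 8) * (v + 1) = 2*v^5 + v^4 - 4*v^3 - 2*v^2 + 9*v + 8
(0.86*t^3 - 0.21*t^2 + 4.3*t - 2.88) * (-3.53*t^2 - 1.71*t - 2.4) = -3.0358*t^5 - 0.7293*t^4 - 16.8839*t^3 + 3.3174*t^2 - 5.3952*t + 6.912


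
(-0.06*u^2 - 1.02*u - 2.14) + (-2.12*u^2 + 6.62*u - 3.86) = -2.18*u^2 + 5.6*u - 6.0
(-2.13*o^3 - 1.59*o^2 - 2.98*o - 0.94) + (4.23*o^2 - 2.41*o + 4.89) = -2.13*o^3 + 2.64*o^2 - 5.39*o + 3.95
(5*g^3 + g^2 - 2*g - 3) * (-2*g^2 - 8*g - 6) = -10*g^5 - 42*g^4 - 34*g^3 + 16*g^2 + 36*g + 18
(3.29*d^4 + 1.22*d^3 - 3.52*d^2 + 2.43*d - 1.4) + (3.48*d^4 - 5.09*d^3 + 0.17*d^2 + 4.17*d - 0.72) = 6.77*d^4 - 3.87*d^3 - 3.35*d^2 + 6.6*d - 2.12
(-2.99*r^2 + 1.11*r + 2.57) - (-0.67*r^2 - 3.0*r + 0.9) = -2.32*r^2 + 4.11*r + 1.67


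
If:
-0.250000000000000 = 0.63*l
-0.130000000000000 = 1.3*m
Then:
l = -0.40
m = -0.10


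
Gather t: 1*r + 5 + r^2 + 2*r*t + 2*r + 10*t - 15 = r^2 + 3*r + t*(2*r + 10) - 10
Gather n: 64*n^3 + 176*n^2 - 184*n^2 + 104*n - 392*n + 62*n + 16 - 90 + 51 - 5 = 64*n^3 - 8*n^2 - 226*n - 28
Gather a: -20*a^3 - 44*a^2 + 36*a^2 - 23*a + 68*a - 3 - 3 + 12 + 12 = -20*a^3 - 8*a^2 + 45*a + 18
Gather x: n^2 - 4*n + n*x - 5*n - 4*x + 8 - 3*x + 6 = n^2 - 9*n + x*(n - 7) + 14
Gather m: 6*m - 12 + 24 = 6*m + 12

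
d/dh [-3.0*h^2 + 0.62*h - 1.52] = 0.62 - 6.0*h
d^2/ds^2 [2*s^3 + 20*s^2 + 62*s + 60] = 12*s + 40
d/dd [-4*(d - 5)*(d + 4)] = 4 - 8*d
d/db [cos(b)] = -sin(b)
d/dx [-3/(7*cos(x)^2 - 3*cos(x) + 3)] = 3*(3 - 14*cos(x))*sin(x)/(7*cos(x)^2 - 3*cos(x) + 3)^2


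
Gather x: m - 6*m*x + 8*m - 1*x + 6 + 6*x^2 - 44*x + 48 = 9*m + 6*x^2 + x*(-6*m - 45) + 54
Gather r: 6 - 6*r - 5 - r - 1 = -7*r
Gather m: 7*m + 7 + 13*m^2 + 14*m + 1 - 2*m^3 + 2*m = -2*m^3 + 13*m^2 + 23*m + 8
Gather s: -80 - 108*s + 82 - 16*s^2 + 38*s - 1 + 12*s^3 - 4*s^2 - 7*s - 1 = 12*s^3 - 20*s^2 - 77*s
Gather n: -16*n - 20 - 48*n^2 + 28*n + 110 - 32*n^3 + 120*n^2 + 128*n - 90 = -32*n^3 + 72*n^2 + 140*n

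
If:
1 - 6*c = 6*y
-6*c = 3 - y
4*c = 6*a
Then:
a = -17/63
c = -17/42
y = 4/7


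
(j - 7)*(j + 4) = j^2 - 3*j - 28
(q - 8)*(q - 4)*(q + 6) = q^3 - 6*q^2 - 40*q + 192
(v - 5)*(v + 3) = v^2 - 2*v - 15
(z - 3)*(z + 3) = z^2 - 9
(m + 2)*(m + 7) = m^2 + 9*m + 14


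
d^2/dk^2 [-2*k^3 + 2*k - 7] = -12*k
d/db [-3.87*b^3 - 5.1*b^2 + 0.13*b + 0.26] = -11.61*b^2 - 10.2*b + 0.13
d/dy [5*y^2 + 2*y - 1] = 10*y + 2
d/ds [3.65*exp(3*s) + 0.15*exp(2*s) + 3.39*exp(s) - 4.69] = (10.95*exp(2*s) + 0.3*exp(s) + 3.39)*exp(s)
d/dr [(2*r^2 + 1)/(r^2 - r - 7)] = (-2*r^2 - 30*r + 1)/(r^4 - 2*r^3 - 13*r^2 + 14*r + 49)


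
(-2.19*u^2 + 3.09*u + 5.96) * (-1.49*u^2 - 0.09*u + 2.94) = 3.2631*u^4 - 4.407*u^3 - 15.5971*u^2 + 8.5482*u + 17.5224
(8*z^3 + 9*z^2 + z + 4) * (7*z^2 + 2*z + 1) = 56*z^5 + 79*z^4 + 33*z^3 + 39*z^2 + 9*z + 4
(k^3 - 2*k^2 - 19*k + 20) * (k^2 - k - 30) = k^5 - 3*k^4 - 47*k^3 + 99*k^2 + 550*k - 600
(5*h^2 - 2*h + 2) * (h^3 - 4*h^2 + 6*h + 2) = 5*h^5 - 22*h^4 + 40*h^3 - 10*h^2 + 8*h + 4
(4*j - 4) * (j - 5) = 4*j^2 - 24*j + 20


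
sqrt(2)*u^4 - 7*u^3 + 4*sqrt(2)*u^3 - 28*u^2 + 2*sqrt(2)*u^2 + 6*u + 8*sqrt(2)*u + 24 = (u + 4)*(u - 3*sqrt(2))*(u - sqrt(2))*(sqrt(2)*u + 1)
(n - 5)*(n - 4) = n^2 - 9*n + 20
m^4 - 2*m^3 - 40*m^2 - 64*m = m*(m - 8)*(m + 2)*(m + 4)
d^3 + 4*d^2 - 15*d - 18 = (d - 3)*(d + 1)*(d + 6)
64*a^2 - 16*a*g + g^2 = (-8*a + g)^2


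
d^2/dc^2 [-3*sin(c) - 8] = 3*sin(c)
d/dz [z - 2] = 1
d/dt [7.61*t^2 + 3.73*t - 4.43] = 15.22*t + 3.73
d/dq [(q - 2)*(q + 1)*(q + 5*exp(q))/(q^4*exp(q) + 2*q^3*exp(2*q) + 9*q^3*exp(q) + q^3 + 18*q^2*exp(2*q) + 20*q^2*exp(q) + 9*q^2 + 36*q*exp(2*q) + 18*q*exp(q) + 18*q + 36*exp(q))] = (-(q - 2)*(q + 1)*(q + 5*exp(q))*(q^4*exp(q) + 4*q^3*exp(2*q) + 13*q^3*exp(q) + 42*q^2*exp(2*q) + 47*q^2*exp(q) + 3*q^2 + 108*q*exp(2*q) + 58*q*exp(q) + 18*q + 36*exp(2*q) + 54*exp(q) + 18) + ((q - 2)*(q + 1)*(5*exp(q) + 1) + (q - 2)*(q + 5*exp(q)) + (q + 1)*(q + 5*exp(q)))*(q^4*exp(q) + 2*q^3*exp(2*q) + 9*q^3*exp(q) + q^3 + 18*q^2*exp(2*q) + 20*q^2*exp(q) + 9*q^2 + 36*q*exp(2*q) + 18*q*exp(q) + 18*q + 36*exp(q)))/(q^4*exp(q) + 2*q^3*exp(2*q) + 9*q^3*exp(q) + q^3 + 18*q^2*exp(2*q) + 20*q^2*exp(q) + 9*q^2 + 36*q*exp(2*q) + 18*q*exp(q) + 18*q + 36*exp(q))^2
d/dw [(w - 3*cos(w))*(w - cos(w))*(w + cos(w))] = 3*w^2*sin(w) + 3*w^2 + w*sin(2*w) - 6*w*cos(w) - 9*sin(w)*cos(w)^2 - cos(w)^2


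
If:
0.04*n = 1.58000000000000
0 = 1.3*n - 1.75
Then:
No Solution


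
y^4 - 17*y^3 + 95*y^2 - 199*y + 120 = (y - 8)*(y - 5)*(y - 3)*(y - 1)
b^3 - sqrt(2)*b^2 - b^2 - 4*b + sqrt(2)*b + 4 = (b - 1)*(b - 2*sqrt(2))*(b + sqrt(2))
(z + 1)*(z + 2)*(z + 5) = z^3 + 8*z^2 + 17*z + 10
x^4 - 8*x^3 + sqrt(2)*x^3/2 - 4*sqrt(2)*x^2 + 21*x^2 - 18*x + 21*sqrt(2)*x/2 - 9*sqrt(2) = (x - 3)^2*(x - 2)*(x + sqrt(2)/2)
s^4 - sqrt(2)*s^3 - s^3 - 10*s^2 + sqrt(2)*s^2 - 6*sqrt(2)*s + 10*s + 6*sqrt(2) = (s - 1)*(s - 3*sqrt(2))*(s + sqrt(2))^2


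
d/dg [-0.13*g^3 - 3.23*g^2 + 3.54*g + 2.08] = -0.39*g^2 - 6.46*g + 3.54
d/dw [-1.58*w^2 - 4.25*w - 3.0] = -3.16*w - 4.25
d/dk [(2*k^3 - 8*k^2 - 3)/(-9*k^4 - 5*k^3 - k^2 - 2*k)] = (18*k^6 - 144*k^5 - 42*k^4 - 116*k^3 - 29*k^2 - 6*k - 6)/(k^2*(81*k^6 + 90*k^5 + 43*k^4 + 46*k^3 + 21*k^2 + 4*k + 4))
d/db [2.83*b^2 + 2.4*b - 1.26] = 5.66*b + 2.4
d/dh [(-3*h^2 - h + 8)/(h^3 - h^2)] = (3*h^3 + 2*h^2 - 25*h + 16)/(h^3*(h^2 - 2*h + 1))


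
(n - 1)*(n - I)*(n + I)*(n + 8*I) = n^4 - n^3 + 8*I*n^3 + n^2 - 8*I*n^2 - n + 8*I*n - 8*I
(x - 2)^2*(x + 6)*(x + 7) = x^4 + 9*x^3 - 6*x^2 - 116*x + 168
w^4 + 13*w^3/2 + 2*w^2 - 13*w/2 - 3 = (w - 1)*(w + 1/2)*(w + 1)*(w + 6)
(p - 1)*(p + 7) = p^2 + 6*p - 7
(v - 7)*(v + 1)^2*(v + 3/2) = v^4 - 7*v^3/2 - 41*v^2/2 - 53*v/2 - 21/2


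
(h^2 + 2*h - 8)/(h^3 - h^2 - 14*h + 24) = 1/(h - 3)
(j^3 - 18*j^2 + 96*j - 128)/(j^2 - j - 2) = (j^2 - 16*j + 64)/(j + 1)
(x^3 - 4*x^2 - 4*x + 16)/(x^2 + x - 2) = (x^2 - 6*x + 8)/(x - 1)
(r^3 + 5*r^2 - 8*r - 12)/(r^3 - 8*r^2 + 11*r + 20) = (r^2 + 4*r - 12)/(r^2 - 9*r + 20)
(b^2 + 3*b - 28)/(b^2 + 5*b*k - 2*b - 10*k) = (b^2 + 3*b - 28)/(b^2 + 5*b*k - 2*b - 10*k)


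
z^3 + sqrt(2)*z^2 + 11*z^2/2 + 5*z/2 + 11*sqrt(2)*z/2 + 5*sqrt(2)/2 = (z + 1/2)*(z + 5)*(z + sqrt(2))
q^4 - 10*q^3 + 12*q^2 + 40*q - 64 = (q - 8)*(q - 2)^2*(q + 2)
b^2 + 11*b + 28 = (b + 4)*(b + 7)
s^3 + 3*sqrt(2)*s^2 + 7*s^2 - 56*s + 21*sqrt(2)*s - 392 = (s + 7)*(s - 4*sqrt(2))*(s + 7*sqrt(2))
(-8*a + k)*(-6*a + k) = 48*a^2 - 14*a*k + k^2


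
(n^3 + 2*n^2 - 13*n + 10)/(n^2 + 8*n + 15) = (n^2 - 3*n + 2)/(n + 3)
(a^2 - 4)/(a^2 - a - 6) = (a - 2)/(a - 3)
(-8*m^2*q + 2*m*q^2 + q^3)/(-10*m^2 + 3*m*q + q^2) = q*(4*m + q)/(5*m + q)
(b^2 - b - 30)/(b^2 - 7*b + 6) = (b + 5)/(b - 1)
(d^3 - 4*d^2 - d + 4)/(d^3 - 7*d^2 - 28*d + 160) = (d^2 - 1)/(d^2 - 3*d - 40)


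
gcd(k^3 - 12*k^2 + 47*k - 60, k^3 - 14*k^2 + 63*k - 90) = k^2 - 8*k + 15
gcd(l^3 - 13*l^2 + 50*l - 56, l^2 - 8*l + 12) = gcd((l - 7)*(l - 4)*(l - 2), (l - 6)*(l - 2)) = l - 2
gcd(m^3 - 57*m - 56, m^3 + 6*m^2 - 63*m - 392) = m^2 - m - 56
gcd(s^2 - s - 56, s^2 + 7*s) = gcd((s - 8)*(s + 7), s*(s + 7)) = s + 7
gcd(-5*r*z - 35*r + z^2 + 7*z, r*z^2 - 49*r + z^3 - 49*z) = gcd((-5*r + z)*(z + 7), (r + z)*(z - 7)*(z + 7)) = z + 7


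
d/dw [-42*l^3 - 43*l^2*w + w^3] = -43*l^2 + 3*w^2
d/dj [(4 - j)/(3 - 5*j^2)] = (5*j^2 - 10*j*(j - 4) - 3)/(5*j^2 - 3)^2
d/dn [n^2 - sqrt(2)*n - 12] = 2*n - sqrt(2)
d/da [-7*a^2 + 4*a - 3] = 4 - 14*a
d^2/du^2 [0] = 0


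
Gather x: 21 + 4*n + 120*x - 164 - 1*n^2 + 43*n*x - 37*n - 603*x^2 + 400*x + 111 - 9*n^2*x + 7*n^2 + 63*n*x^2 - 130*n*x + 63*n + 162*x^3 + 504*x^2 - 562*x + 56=6*n^2 + 30*n + 162*x^3 + x^2*(63*n - 99) + x*(-9*n^2 - 87*n - 42) + 24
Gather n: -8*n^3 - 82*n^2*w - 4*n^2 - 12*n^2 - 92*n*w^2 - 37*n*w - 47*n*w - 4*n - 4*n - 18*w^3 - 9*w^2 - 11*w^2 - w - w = -8*n^3 + n^2*(-82*w - 16) + n*(-92*w^2 - 84*w - 8) - 18*w^3 - 20*w^2 - 2*w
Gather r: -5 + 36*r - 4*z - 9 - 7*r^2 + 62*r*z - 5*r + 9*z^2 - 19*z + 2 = -7*r^2 + r*(62*z + 31) + 9*z^2 - 23*z - 12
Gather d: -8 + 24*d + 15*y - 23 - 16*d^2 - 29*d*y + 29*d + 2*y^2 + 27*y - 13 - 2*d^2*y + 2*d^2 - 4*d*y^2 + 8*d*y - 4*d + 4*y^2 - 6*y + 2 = d^2*(-2*y - 14) + d*(-4*y^2 - 21*y + 49) + 6*y^2 + 36*y - 42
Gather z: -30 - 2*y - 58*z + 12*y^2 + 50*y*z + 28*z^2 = 12*y^2 - 2*y + 28*z^2 + z*(50*y - 58) - 30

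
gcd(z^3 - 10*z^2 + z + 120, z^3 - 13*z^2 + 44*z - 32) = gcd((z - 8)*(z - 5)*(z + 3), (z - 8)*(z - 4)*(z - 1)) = z - 8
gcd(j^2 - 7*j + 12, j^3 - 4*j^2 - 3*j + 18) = j - 3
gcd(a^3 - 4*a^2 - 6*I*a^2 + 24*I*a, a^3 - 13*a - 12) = a - 4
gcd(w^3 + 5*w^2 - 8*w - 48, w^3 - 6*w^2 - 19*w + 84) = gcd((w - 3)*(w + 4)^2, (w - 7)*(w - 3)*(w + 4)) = w^2 + w - 12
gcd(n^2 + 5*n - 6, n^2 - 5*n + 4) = n - 1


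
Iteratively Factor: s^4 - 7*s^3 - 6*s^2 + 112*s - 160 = (s - 2)*(s^3 - 5*s^2 - 16*s + 80) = (s - 4)*(s - 2)*(s^2 - s - 20) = (s - 5)*(s - 4)*(s - 2)*(s + 4)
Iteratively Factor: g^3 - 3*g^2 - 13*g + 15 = (g - 1)*(g^2 - 2*g - 15) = (g - 5)*(g - 1)*(g + 3)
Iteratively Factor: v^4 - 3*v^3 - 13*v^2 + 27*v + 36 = (v + 3)*(v^3 - 6*v^2 + 5*v + 12) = (v + 1)*(v + 3)*(v^2 - 7*v + 12) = (v - 3)*(v + 1)*(v + 3)*(v - 4)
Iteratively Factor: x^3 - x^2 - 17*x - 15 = (x - 5)*(x^2 + 4*x + 3) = (x - 5)*(x + 1)*(x + 3)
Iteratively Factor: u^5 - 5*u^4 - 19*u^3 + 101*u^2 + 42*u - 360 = (u + 2)*(u^4 - 7*u^3 - 5*u^2 + 111*u - 180) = (u - 3)*(u + 2)*(u^3 - 4*u^2 - 17*u + 60) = (u - 5)*(u - 3)*(u + 2)*(u^2 + u - 12) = (u - 5)*(u - 3)*(u + 2)*(u + 4)*(u - 3)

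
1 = 1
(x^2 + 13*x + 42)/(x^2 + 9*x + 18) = (x + 7)/(x + 3)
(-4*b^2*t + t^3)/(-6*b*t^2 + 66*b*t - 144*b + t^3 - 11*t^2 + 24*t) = t*(4*b^2 - t^2)/(6*b*t^2 - 66*b*t + 144*b - t^3 + 11*t^2 - 24*t)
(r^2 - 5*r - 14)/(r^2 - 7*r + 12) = (r^2 - 5*r - 14)/(r^2 - 7*r + 12)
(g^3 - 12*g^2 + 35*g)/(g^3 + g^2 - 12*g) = (g^2 - 12*g + 35)/(g^2 + g - 12)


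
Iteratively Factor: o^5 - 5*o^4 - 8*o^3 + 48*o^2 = (o)*(o^4 - 5*o^3 - 8*o^2 + 48*o) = o*(o - 4)*(o^3 - o^2 - 12*o) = o*(o - 4)*(o + 3)*(o^2 - 4*o) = o^2*(o - 4)*(o + 3)*(o - 4)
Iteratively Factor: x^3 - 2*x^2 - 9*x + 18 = (x - 2)*(x^2 - 9) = (x - 3)*(x - 2)*(x + 3)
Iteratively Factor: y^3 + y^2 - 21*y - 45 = (y + 3)*(y^2 - 2*y - 15) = (y + 3)^2*(y - 5)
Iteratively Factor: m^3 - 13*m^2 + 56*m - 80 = (m - 4)*(m^2 - 9*m + 20) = (m - 5)*(m - 4)*(m - 4)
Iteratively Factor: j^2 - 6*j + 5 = (j - 5)*(j - 1)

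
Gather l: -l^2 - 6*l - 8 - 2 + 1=-l^2 - 6*l - 9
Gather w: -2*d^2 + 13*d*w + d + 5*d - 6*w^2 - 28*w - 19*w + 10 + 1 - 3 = -2*d^2 + 6*d - 6*w^2 + w*(13*d - 47) + 8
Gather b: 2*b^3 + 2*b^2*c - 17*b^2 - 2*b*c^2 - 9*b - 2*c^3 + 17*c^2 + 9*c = 2*b^3 + b^2*(2*c - 17) + b*(-2*c^2 - 9) - 2*c^3 + 17*c^2 + 9*c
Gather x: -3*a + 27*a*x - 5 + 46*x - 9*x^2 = -3*a - 9*x^2 + x*(27*a + 46) - 5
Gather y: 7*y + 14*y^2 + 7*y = 14*y^2 + 14*y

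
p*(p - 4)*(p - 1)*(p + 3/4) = p^4 - 17*p^3/4 + p^2/4 + 3*p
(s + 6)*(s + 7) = s^2 + 13*s + 42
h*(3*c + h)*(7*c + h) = 21*c^2*h + 10*c*h^2 + h^3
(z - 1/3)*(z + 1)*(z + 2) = z^3 + 8*z^2/3 + z - 2/3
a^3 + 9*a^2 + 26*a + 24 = (a + 2)*(a + 3)*(a + 4)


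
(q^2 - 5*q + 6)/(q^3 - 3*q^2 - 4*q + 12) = 1/(q + 2)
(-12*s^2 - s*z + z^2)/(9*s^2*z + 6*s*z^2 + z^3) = (-4*s + z)/(z*(3*s + z))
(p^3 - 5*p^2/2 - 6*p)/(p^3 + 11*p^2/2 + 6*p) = (p - 4)/(p + 4)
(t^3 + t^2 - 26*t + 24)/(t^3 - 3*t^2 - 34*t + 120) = (t - 1)/(t - 5)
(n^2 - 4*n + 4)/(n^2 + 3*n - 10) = (n - 2)/(n + 5)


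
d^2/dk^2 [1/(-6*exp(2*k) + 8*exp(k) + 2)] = 2*(2*(3*exp(k) - 2)^2*exp(k) + (3*exp(k) - 1)*(-3*exp(2*k) + 4*exp(k) + 1))*exp(k)/(-3*exp(2*k) + 4*exp(k) + 1)^3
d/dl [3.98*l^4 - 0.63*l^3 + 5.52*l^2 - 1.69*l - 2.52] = 15.92*l^3 - 1.89*l^2 + 11.04*l - 1.69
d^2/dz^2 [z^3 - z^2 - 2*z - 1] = 6*z - 2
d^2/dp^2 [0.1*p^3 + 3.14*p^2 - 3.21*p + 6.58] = 0.6*p + 6.28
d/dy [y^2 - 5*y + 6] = 2*y - 5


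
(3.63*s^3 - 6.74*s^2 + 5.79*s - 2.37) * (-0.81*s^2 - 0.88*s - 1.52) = -2.9403*s^5 + 2.265*s^4 - 4.2763*s^3 + 7.0693*s^2 - 6.7152*s + 3.6024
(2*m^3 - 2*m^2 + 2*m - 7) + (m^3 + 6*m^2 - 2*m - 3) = 3*m^3 + 4*m^2 - 10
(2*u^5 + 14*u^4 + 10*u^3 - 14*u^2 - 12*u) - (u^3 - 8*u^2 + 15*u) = 2*u^5 + 14*u^4 + 9*u^3 - 6*u^2 - 27*u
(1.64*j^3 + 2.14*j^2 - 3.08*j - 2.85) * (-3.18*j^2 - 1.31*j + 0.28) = -5.2152*j^5 - 8.9536*j^4 + 7.4502*j^3 + 13.697*j^2 + 2.8711*j - 0.798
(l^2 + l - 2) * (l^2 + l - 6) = l^4 + 2*l^3 - 7*l^2 - 8*l + 12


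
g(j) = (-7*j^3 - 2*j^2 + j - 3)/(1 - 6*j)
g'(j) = (-21*j^2 - 4*j + 1)/(1 - 6*j) + 6*(-7*j^3 - 2*j^2 + j - 3)/(1 - 6*j)^2 = (84*j^3 - 9*j^2 - 4*j - 17)/(36*j^2 - 12*j + 1)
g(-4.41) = 20.18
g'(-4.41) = -9.79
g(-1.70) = 2.13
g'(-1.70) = -3.58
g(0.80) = 1.86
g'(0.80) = 1.18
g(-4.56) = 21.67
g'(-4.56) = -10.13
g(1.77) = 4.81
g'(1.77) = 4.47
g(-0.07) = -2.17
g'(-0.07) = -8.33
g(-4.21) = 18.27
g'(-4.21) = -9.32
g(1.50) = 3.70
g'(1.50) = 3.75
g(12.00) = 174.30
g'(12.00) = 28.52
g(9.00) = 99.23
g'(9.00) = 21.52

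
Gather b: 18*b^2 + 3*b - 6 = 18*b^2 + 3*b - 6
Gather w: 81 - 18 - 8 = 55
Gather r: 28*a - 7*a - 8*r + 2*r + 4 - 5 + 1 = 21*a - 6*r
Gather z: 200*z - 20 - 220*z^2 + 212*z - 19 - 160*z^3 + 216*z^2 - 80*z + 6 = -160*z^3 - 4*z^2 + 332*z - 33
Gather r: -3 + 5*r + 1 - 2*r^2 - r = -2*r^2 + 4*r - 2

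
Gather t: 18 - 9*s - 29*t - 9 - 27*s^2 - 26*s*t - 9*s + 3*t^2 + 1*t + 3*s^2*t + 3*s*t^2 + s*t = -27*s^2 - 18*s + t^2*(3*s + 3) + t*(3*s^2 - 25*s - 28) + 9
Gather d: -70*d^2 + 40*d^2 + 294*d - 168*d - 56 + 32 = -30*d^2 + 126*d - 24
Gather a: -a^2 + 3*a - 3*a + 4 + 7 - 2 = 9 - a^2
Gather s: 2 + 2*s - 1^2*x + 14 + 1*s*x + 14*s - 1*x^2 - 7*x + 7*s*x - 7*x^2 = s*(8*x + 16) - 8*x^2 - 8*x + 16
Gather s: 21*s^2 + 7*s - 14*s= 21*s^2 - 7*s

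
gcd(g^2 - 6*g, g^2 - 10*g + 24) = g - 6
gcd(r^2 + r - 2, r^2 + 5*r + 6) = r + 2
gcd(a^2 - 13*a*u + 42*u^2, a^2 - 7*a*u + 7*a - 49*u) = -a + 7*u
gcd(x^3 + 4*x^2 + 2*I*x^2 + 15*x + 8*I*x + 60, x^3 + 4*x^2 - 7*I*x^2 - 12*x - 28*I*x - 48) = x^2 + x*(4 - 3*I) - 12*I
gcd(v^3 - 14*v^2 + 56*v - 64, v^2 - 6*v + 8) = v^2 - 6*v + 8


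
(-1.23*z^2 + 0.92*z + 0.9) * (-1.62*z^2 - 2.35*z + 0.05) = 1.9926*z^4 + 1.4001*z^3 - 3.6815*z^2 - 2.069*z + 0.045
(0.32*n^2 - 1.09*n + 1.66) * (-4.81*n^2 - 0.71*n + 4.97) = -1.5392*n^4 + 5.0157*n^3 - 5.6203*n^2 - 6.5959*n + 8.2502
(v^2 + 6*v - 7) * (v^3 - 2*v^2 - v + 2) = v^5 + 4*v^4 - 20*v^3 + 10*v^2 + 19*v - 14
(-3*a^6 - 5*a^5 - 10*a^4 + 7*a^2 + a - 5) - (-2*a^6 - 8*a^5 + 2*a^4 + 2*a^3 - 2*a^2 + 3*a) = -a^6 + 3*a^5 - 12*a^4 - 2*a^3 + 9*a^2 - 2*a - 5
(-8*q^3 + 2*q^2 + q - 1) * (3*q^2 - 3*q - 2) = -24*q^5 + 30*q^4 + 13*q^3 - 10*q^2 + q + 2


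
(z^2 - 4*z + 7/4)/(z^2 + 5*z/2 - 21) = (z - 1/2)/(z + 6)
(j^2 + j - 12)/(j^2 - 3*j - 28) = (j - 3)/(j - 7)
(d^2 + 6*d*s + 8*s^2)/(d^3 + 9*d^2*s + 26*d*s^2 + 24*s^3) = 1/(d + 3*s)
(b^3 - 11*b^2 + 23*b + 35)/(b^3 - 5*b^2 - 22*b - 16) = (b^2 - 12*b + 35)/(b^2 - 6*b - 16)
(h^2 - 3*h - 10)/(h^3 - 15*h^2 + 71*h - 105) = (h + 2)/(h^2 - 10*h + 21)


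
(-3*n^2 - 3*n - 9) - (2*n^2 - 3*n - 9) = -5*n^2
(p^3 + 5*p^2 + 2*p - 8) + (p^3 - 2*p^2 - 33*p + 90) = 2*p^3 + 3*p^2 - 31*p + 82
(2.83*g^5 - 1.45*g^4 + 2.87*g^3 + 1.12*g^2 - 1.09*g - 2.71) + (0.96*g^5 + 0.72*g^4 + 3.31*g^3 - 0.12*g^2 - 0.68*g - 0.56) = 3.79*g^5 - 0.73*g^4 + 6.18*g^3 + 1.0*g^2 - 1.77*g - 3.27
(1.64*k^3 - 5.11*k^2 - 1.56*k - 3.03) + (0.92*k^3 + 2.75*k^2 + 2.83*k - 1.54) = 2.56*k^3 - 2.36*k^2 + 1.27*k - 4.57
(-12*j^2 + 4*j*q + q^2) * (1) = -12*j^2 + 4*j*q + q^2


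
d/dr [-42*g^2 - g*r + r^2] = -g + 2*r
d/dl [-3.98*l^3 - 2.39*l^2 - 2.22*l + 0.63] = -11.94*l^2 - 4.78*l - 2.22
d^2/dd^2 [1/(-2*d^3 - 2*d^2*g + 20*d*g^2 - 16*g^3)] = ((3*d + g)*(d^3 + d^2*g - 10*d*g^2 + 8*g^3) - (3*d^2 + 2*d*g - 10*g^2)^2)/(d^3 + d^2*g - 10*d*g^2 + 8*g^3)^3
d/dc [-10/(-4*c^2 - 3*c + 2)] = 10*(-8*c - 3)/(4*c^2 + 3*c - 2)^2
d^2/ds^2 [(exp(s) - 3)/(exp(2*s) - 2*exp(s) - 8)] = (exp(4*s) - 10*exp(3*s) + 66*exp(2*s) - 124*exp(s) + 112)*exp(s)/(exp(6*s) - 6*exp(5*s) - 12*exp(4*s) + 88*exp(3*s) + 96*exp(2*s) - 384*exp(s) - 512)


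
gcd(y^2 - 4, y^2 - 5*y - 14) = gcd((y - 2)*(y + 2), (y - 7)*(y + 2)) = y + 2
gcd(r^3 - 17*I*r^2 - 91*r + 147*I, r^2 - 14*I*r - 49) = r^2 - 14*I*r - 49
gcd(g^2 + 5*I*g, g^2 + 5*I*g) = g^2 + 5*I*g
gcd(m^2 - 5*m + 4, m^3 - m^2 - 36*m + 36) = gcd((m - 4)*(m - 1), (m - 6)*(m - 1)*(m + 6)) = m - 1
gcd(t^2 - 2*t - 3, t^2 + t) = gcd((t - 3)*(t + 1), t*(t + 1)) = t + 1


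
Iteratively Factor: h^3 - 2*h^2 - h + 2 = (h - 2)*(h^2 - 1) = (h - 2)*(h - 1)*(h + 1)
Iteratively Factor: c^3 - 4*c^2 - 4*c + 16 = (c - 2)*(c^2 - 2*c - 8) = (c - 4)*(c - 2)*(c + 2)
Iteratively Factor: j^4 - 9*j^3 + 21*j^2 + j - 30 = (j + 1)*(j^3 - 10*j^2 + 31*j - 30) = (j - 3)*(j + 1)*(j^2 - 7*j + 10) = (j - 3)*(j - 2)*(j + 1)*(j - 5)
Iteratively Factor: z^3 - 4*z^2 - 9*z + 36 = (z + 3)*(z^2 - 7*z + 12) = (z - 3)*(z + 3)*(z - 4)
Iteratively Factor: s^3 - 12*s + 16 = (s - 2)*(s^2 + 2*s - 8) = (s - 2)^2*(s + 4)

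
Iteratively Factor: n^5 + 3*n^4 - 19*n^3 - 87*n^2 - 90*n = (n + 2)*(n^4 + n^3 - 21*n^2 - 45*n) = (n + 2)*(n + 3)*(n^3 - 2*n^2 - 15*n) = (n - 5)*(n + 2)*(n + 3)*(n^2 + 3*n) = n*(n - 5)*(n + 2)*(n + 3)*(n + 3)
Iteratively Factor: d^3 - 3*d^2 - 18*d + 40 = (d + 4)*(d^2 - 7*d + 10) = (d - 5)*(d + 4)*(d - 2)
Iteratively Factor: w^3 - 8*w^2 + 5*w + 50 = (w - 5)*(w^2 - 3*w - 10) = (w - 5)^2*(w + 2)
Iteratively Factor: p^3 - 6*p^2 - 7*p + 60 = (p + 3)*(p^2 - 9*p + 20) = (p - 4)*(p + 3)*(p - 5)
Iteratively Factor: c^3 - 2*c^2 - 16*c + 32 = (c + 4)*(c^2 - 6*c + 8) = (c - 2)*(c + 4)*(c - 4)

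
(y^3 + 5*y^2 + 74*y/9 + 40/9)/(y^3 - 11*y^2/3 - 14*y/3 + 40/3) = (9*y^2 + 27*y + 20)/(3*(3*y^2 - 17*y + 20))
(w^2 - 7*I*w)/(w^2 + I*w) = (w - 7*I)/(w + I)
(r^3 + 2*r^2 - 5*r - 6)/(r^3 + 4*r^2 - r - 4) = (r^2 + r - 6)/(r^2 + 3*r - 4)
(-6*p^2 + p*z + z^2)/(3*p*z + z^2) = (-2*p + z)/z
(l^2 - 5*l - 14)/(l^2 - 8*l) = (l^2 - 5*l - 14)/(l*(l - 8))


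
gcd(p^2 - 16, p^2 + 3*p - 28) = p - 4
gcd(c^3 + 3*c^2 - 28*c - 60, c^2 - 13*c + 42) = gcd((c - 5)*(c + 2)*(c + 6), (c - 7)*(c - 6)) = 1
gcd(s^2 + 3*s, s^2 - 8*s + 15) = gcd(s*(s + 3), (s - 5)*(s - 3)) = 1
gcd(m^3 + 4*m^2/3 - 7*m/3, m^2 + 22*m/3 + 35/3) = m + 7/3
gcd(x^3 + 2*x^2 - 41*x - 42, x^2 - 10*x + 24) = x - 6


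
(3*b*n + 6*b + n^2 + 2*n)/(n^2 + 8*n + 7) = (3*b*n + 6*b + n^2 + 2*n)/(n^2 + 8*n + 7)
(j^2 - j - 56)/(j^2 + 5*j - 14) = (j - 8)/(j - 2)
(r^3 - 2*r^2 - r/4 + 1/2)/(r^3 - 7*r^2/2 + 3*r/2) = (r^2 - 3*r/2 - 1)/(r*(r - 3))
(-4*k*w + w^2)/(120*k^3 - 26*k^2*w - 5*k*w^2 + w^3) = w/(-30*k^2 - k*w + w^2)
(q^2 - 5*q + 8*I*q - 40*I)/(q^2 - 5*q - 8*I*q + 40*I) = (q + 8*I)/(q - 8*I)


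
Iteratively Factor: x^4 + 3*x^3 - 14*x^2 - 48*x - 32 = (x + 1)*(x^3 + 2*x^2 - 16*x - 32) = (x - 4)*(x + 1)*(x^2 + 6*x + 8) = (x - 4)*(x + 1)*(x + 2)*(x + 4)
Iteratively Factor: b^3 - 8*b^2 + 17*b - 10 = (b - 1)*(b^2 - 7*b + 10) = (b - 5)*(b - 1)*(b - 2)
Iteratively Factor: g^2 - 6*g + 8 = (g - 4)*(g - 2)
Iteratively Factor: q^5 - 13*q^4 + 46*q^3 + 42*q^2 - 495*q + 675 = (q - 5)*(q^4 - 8*q^3 + 6*q^2 + 72*q - 135) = (q - 5)*(q - 3)*(q^3 - 5*q^2 - 9*q + 45) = (q - 5)*(q - 3)*(q + 3)*(q^2 - 8*q + 15) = (q - 5)^2*(q - 3)*(q + 3)*(q - 3)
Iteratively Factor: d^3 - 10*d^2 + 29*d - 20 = (d - 1)*(d^2 - 9*d + 20) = (d - 4)*(d - 1)*(d - 5)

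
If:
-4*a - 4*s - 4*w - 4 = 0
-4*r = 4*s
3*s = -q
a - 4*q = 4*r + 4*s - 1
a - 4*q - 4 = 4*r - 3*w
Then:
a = -97/37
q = -15/37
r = -5/37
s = 5/37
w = 55/37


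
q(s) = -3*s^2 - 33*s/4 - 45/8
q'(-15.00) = 81.75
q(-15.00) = -556.88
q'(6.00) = -44.25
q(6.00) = -163.12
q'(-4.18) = 16.83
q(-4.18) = -23.56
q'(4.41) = -34.71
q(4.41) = -100.35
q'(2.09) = -20.79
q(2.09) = -35.97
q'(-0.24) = -6.81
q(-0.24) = -3.82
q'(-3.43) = 12.33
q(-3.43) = -12.62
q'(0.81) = -13.11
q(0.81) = -14.28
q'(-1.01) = -2.19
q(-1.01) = -0.35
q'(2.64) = -24.09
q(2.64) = -48.31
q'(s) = -6*s - 33/4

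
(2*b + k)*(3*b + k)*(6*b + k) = 36*b^3 + 36*b^2*k + 11*b*k^2 + k^3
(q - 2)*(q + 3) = q^2 + q - 6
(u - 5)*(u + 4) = u^2 - u - 20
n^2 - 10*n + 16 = (n - 8)*(n - 2)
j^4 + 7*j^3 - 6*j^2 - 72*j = j*(j - 3)*(j + 4)*(j + 6)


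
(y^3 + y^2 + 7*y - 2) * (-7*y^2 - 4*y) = -7*y^5 - 11*y^4 - 53*y^3 - 14*y^2 + 8*y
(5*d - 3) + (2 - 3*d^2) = -3*d^2 + 5*d - 1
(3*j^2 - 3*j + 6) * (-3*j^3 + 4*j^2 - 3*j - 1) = -9*j^5 + 21*j^4 - 39*j^3 + 30*j^2 - 15*j - 6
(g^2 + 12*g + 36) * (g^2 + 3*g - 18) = g^4 + 15*g^3 + 54*g^2 - 108*g - 648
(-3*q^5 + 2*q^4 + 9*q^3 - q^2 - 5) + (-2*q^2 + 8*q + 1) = -3*q^5 + 2*q^4 + 9*q^3 - 3*q^2 + 8*q - 4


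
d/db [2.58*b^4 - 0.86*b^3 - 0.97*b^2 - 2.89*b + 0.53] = 10.32*b^3 - 2.58*b^2 - 1.94*b - 2.89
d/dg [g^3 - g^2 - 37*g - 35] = 3*g^2 - 2*g - 37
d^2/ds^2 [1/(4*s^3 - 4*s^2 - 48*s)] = (s*(1 - 3*s)*(-s^2 + s + 12) - (-3*s^2 + 2*s + 12)^2)/(2*s^3*(-s^2 + s + 12)^3)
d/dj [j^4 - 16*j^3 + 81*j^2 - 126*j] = 4*j^3 - 48*j^2 + 162*j - 126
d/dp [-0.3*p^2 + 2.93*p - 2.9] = 2.93 - 0.6*p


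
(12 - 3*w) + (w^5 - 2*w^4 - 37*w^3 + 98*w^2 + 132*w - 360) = w^5 - 2*w^4 - 37*w^3 + 98*w^2 + 129*w - 348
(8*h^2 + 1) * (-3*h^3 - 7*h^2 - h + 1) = -24*h^5 - 56*h^4 - 11*h^3 + h^2 - h + 1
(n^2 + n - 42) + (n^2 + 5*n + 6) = 2*n^2 + 6*n - 36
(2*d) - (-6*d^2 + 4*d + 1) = 6*d^2 - 2*d - 1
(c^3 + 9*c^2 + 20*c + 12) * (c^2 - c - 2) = c^5 + 8*c^4 + 9*c^3 - 26*c^2 - 52*c - 24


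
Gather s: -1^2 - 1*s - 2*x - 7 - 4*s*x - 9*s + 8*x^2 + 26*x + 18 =s*(-4*x - 10) + 8*x^2 + 24*x + 10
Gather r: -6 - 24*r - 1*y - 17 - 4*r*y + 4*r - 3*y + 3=r*(-4*y - 20) - 4*y - 20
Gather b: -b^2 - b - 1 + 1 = -b^2 - b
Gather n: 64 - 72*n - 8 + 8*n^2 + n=8*n^2 - 71*n + 56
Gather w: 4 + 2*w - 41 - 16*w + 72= 35 - 14*w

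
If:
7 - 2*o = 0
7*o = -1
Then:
No Solution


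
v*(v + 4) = v^2 + 4*v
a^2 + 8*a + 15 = (a + 3)*(a + 5)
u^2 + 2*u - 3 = (u - 1)*(u + 3)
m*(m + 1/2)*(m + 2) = m^3 + 5*m^2/2 + m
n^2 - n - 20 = (n - 5)*(n + 4)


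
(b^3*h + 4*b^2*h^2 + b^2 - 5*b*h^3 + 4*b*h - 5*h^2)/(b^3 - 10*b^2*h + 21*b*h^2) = (b^3*h + 4*b^2*h^2 + b^2 - 5*b*h^3 + 4*b*h - 5*h^2)/(b*(b^2 - 10*b*h + 21*h^2))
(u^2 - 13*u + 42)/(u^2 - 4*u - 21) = (u - 6)/(u + 3)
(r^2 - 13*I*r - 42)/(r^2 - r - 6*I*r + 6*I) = (r - 7*I)/(r - 1)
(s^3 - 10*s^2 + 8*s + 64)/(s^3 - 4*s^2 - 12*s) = (s^2 - 12*s + 32)/(s*(s - 6))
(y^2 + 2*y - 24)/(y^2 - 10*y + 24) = (y + 6)/(y - 6)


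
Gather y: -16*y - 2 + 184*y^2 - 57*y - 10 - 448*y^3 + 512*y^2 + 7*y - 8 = -448*y^3 + 696*y^2 - 66*y - 20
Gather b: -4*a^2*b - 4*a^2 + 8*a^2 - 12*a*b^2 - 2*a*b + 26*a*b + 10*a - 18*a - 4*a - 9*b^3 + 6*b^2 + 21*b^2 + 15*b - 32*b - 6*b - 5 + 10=4*a^2 - 12*a - 9*b^3 + b^2*(27 - 12*a) + b*(-4*a^2 + 24*a - 23) + 5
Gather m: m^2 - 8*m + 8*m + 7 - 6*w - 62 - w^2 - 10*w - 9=m^2 - w^2 - 16*w - 64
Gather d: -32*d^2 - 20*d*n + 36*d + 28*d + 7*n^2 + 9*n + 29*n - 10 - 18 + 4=-32*d^2 + d*(64 - 20*n) + 7*n^2 + 38*n - 24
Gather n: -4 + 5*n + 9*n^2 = 9*n^2 + 5*n - 4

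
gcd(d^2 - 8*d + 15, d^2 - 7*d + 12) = d - 3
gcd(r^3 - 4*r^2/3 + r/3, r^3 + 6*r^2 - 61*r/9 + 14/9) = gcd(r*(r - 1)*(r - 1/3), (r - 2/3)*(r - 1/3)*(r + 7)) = r - 1/3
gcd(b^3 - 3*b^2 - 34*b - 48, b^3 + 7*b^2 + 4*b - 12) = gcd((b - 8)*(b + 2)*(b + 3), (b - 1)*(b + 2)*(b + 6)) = b + 2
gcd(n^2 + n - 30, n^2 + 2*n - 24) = n + 6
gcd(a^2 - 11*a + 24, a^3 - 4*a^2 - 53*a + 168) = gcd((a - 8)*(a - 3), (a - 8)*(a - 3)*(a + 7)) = a^2 - 11*a + 24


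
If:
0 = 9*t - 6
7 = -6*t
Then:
No Solution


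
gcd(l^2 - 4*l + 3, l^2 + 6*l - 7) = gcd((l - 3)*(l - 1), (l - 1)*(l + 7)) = l - 1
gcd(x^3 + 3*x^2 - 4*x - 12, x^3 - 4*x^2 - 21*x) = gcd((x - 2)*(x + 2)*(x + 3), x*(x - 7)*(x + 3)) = x + 3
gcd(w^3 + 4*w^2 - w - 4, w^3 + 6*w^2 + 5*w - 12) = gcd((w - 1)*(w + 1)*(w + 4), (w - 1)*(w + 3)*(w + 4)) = w^2 + 3*w - 4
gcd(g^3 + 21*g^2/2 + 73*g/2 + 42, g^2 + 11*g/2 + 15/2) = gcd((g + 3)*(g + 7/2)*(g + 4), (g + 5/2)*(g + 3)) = g + 3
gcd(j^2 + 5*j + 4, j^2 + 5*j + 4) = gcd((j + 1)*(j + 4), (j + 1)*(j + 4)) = j^2 + 5*j + 4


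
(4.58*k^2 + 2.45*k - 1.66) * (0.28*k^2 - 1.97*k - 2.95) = 1.2824*k^4 - 8.3366*k^3 - 18.8023*k^2 - 3.9573*k + 4.897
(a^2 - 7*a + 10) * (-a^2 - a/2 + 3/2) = -a^4 + 13*a^3/2 - 5*a^2 - 31*a/2 + 15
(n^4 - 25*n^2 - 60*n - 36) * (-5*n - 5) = -5*n^5 - 5*n^4 + 125*n^3 + 425*n^2 + 480*n + 180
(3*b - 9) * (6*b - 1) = 18*b^2 - 57*b + 9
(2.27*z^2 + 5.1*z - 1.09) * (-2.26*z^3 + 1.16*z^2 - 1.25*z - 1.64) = -5.1302*z^5 - 8.8928*z^4 + 5.5419*z^3 - 11.3622*z^2 - 7.0015*z + 1.7876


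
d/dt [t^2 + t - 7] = 2*t + 1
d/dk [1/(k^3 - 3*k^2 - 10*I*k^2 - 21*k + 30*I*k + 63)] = (-3*k^2 + 6*k + 20*I*k + 21 - 30*I)/(k^3 - 3*k^2 - 10*I*k^2 - 21*k + 30*I*k + 63)^2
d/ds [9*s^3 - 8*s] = 27*s^2 - 8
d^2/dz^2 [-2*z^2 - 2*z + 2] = -4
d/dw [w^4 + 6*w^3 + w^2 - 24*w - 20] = 4*w^3 + 18*w^2 + 2*w - 24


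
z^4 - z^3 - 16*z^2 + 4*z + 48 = (z - 4)*(z - 2)*(z + 2)*(z + 3)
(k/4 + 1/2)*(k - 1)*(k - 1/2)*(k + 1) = k^4/4 + 3*k^3/8 - k^2/2 - 3*k/8 + 1/4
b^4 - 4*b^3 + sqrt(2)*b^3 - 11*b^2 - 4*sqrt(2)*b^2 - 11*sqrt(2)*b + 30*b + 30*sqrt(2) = (b - 5)*(b - 2)*(b + 3)*(b + sqrt(2))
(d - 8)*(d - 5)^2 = d^3 - 18*d^2 + 105*d - 200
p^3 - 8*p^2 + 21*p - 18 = (p - 3)^2*(p - 2)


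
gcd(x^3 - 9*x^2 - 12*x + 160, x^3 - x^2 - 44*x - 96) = x^2 - 4*x - 32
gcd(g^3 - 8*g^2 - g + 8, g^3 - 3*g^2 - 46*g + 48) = g^2 - 9*g + 8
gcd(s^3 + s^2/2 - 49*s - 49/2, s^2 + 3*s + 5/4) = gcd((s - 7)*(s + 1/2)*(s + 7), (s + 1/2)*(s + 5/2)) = s + 1/2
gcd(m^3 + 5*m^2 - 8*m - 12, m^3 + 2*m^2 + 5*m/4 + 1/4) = m + 1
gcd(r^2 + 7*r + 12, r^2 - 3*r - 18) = r + 3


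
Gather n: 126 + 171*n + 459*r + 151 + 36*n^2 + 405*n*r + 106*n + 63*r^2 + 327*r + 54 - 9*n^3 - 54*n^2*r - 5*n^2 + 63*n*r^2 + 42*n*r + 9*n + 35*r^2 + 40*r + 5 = -9*n^3 + n^2*(31 - 54*r) + n*(63*r^2 + 447*r + 286) + 98*r^2 + 826*r + 336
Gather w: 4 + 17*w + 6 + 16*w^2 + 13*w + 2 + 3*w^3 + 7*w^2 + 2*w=3*w^3 + 23*w^2 + 32*w + 12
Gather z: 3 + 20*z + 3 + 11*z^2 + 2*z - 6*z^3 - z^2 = -6*z^3 + 10*z^2 + 22*z + 6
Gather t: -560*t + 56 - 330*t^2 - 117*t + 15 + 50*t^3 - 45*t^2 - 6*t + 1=50*t^3 - 375*t^2 - 683*t + 72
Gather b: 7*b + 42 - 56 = 7*b - 14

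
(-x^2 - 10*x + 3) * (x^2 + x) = -x^4 - 11*x^3 - 7*x^2 + 3*x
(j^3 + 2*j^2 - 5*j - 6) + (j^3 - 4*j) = 2*j^3 + 2*j^2 - 9*j - 6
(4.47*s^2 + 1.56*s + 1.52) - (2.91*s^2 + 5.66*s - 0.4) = 1.56*s^2 - 4.1*s + 1.92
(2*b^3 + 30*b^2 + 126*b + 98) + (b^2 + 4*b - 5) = 2*b^3 + 31*b^2 + 130*b + 93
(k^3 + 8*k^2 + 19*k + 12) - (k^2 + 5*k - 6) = k^3 + 7*k^2 + 14*k + 18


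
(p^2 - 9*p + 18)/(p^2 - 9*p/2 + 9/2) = 2*(p - 6)/(2*p - 3)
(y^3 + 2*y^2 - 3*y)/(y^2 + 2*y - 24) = y*(y^2 + 2*y - 3)/(y^2 + 2*y - 24)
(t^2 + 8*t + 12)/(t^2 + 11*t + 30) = (t + 2)/(t + 5)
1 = 1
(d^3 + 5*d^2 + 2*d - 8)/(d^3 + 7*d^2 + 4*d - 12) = (d + 4)/(d + 6)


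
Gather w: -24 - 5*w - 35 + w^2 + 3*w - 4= w^2 - 2*w - 63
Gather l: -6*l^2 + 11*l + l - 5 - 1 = -6*l^2 + 12*l - 6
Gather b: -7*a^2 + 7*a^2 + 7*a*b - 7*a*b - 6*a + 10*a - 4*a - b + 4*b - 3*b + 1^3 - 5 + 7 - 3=0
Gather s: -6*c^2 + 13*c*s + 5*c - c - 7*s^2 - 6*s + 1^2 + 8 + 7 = -6*c^2 + 4*c - 7*s^2 + s*(13*c - 6) + 16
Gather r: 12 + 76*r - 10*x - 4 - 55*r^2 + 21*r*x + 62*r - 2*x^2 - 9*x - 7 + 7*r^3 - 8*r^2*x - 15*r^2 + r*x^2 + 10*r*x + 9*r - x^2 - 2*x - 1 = 7*r^3 + r^2*(-8*x - 70) + r*(x^2 + 31*x + 147) - 3*x^2 - 21*x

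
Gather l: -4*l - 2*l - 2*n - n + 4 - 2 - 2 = -6*l - 3*n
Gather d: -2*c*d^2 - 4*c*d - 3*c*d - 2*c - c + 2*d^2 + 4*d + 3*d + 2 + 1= -3*c + d^2*(2 - 2*c) + d*(7 - 7*c) + 3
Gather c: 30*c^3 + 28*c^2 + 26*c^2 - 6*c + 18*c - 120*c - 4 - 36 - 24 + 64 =30*c^3 + 54*c^2 - 108*c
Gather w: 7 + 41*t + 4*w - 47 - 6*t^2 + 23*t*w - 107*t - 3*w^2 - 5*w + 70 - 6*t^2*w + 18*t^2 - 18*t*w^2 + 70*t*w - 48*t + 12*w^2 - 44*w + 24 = 12*t^2 - 114*t + w^2*(9 - 18*t) + w*(-6*t^2 + 93*t - 45) + 54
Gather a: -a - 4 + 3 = -a - 1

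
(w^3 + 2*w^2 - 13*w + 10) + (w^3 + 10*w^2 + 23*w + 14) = 2*w^3 + 12*w^2 + 10*w + 24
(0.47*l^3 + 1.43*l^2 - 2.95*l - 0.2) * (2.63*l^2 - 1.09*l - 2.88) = 1.2361*l^5 + 3.2486*l^4 - 10.6708*l^3 - 1.4289*l^2 + 8.714*l + 0.576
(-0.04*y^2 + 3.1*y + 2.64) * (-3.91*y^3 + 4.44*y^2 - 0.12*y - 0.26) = 0.1564*y^5 - 12.2986*y^4 + 3.4464*y^3 + 11.36*y^2 - 1.1228*y - 0.6864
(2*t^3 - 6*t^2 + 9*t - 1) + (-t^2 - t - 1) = 2*t^3 - 7*t^2 + 8*t - 2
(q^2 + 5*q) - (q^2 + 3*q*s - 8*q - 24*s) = -3*q*s + 13*q + 24*s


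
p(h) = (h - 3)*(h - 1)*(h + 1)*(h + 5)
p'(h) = (h - 3)*(h - 1)*(h + 1) + (h - 3)*(h - 1)*(h + 5) + (h - 3)*(h + 1)*(h + 5) + (h - 1)*(h + 1)*(h + 5)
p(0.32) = 12.80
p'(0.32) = -11.49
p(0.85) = 3.49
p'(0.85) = -22.41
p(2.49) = -19.86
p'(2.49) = 17.27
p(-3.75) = -110.21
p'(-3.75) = -8.56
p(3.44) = 40.23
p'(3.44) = 121.75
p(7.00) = 2304.00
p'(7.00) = 1440.00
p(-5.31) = 70.06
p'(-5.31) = -261.79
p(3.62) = 64.69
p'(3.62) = 150.54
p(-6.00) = 315.00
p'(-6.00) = -458.00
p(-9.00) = 3840.00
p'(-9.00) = -2144.00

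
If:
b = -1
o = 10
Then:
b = -1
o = 10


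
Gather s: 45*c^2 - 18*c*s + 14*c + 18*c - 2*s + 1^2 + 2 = 45*c^2 + 32*c + s*(-18*c - 2) + 3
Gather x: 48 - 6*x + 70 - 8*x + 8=126 - 14*x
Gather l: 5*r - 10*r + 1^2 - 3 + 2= -5*r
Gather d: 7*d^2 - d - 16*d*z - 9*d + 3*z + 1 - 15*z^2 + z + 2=7*d^2 + d*(-16*z - 10) - 15*z^2 + 4*z + 3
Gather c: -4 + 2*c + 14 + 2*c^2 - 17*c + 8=2*c^2 - 15*c + 18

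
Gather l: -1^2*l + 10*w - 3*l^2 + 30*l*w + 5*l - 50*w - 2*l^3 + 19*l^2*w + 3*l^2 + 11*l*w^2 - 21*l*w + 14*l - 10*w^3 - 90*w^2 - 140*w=-2*l^3 + 19*l^2*w + l*(11*w^2 + 9*w + 18) - 10*w^3 - 90*w^2 - 180*w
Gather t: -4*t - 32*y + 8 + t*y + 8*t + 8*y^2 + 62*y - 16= t*(y + 4) + 8*y^2 + 30*y - 8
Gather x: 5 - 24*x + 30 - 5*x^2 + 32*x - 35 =-5*x^2 + 8*x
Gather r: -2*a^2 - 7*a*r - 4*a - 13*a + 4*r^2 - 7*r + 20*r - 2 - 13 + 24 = -2*a^2 - 17*a + 4*r^2 + r*(13 - 7*a) + 9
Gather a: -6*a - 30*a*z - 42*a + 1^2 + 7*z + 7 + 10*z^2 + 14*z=a*(-30*z - 48) + 10*z^2 + 21*z + 8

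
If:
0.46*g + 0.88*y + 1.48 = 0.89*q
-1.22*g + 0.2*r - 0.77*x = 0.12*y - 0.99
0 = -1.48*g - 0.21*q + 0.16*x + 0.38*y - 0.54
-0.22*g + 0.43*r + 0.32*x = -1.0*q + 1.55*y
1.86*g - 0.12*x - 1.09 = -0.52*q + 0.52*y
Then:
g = 0.17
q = 7.61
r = 3.08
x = 0.89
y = 5.92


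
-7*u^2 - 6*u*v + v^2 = (-7*u + v)*(u + v)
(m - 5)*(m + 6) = m^2 + m - 30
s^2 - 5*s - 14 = (s - 7)*(s + 2)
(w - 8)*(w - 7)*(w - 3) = w^3 - 18*w^2 + 101*w - 168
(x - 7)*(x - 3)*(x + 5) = x^3 - 5*x^2 - 29*x + 105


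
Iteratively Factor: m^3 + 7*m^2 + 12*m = (m)*(m^2 + 7*m + 12) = m*(m + 4)*(m + 3)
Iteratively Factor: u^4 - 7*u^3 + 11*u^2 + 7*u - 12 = (u - 1)*(u^3 - 6*u^2 + 5*u + 12) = (u - 3)*(u - 1)*(u^2 - 3*u - 4) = (u - 4)*(u - 3)*(u - 1)*(u + 1)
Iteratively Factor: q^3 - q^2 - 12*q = (q + 3)*(q^2 - 4*q) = q*(q + 3)*(q - 4)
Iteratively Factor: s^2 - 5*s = (s - 5)*(s)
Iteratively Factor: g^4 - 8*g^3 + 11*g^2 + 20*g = (g + 1)*(g^3 - 9*g^2 + 20*g) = (g - 4)*(g + 1)*(g^2 - 5*g) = (g - 5)*(g - 4)*(g + 1)*(g)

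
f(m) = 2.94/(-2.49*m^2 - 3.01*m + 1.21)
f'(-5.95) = -0.02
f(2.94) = -0.10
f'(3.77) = 0.03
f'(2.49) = 0.10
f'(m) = 2.94*(4.98*m + 3.01)/(-2.49*m^2 - 3.01*m + 1.21)^2 = (14.6412*m + 8.8494)/(2.49*m^2 + 3.01*m - 1.21)^2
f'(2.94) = 0.06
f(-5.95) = -0.04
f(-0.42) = 1.44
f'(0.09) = 12.04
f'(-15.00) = -0.00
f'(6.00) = 0.01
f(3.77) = -0.06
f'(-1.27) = -9.43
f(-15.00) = -0.01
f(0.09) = 3.20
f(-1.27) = 2.89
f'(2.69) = 0.08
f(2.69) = -0.12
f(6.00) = -0.03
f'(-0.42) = 0.65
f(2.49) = -0.14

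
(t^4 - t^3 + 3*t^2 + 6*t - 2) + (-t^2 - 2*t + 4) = t^4 - t^3 + 2*t^2 + 4*t + 2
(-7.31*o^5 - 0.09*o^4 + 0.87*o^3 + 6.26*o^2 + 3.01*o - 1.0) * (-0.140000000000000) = 1.0234*o^5 + 0.0126*o^4 - 0.1218*o^3 - 0.8764*o^2 - 0.4214*o + 0.14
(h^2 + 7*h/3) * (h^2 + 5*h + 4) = h^4 + 22*h^3/3 + 47*h^2/3 + 28*h/3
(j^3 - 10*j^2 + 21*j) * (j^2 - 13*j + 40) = j^5 - 23*j^4 + 191*j^3 - 673*j^2 + 840*j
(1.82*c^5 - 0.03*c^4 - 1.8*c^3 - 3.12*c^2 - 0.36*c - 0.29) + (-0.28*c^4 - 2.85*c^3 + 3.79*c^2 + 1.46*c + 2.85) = 1.82*c^5 - 0.31*c^4 - 4.65*c^3 + 0.67*c^2 + 1.1*c + 2.56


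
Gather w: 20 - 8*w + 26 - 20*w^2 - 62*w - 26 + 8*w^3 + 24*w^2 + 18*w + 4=8*w^3 + 4*w^2 - 52*w + 24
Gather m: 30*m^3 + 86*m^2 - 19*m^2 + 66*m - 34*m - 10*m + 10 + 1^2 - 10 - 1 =30*m^3 + 67*m^2 + 22*m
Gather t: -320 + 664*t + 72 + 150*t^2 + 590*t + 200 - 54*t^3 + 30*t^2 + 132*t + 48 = -54*t^3 + 180*t^2 + 1386*t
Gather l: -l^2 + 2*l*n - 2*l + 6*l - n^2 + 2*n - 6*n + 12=-l^2 + l*(2*n + 4) - n^2 - 4*n + 12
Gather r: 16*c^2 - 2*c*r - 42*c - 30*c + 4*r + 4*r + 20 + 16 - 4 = 16*c^2 - 72*c + r*(8 - 2*c) + 32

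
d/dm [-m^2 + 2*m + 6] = 2 - 2*m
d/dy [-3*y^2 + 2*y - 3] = 2 - 6*y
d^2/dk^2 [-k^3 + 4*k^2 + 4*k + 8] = 8 - 6*k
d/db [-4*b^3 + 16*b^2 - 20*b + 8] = -12*b^2 + 32*b - 20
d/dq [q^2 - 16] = 2*q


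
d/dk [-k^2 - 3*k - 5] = -2*k - 3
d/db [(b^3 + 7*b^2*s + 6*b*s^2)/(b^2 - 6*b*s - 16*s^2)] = (b^4 - 12*b^3*s - 96*b^2*s^2 - 224*b*s^3 - 96*s^4)/(b^4 - 12*b^3*s + 4*b^2*s^2 + 192*b*s^3 + 256*s^4)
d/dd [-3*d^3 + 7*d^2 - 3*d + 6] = -9*d^2 + 14*d - 3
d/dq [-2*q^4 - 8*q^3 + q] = -8*q^3 - 24*q^2 + 1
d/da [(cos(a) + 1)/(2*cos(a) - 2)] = sin(a)/(cos(a) - 1)^2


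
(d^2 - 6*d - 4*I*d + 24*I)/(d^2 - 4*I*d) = (d - 6)/d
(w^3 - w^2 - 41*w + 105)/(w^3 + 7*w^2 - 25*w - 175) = (w - 3)/(w + 5)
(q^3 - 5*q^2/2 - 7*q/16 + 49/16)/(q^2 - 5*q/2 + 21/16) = (4*q^2 - 3*q - 7)/(4*q - 3)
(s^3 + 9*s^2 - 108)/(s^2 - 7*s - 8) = (-s^3 - 9*s^2 + 108)/(-s^2 + 7*s + 8)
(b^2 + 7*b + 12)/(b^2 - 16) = (b + 3)/(b - 4)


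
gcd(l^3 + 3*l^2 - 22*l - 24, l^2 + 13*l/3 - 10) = l + 6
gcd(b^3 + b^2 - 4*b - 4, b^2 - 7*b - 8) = b + 1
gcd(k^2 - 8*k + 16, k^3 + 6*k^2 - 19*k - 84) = k - 4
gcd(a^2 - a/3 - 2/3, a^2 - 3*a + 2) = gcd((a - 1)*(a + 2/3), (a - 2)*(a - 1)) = a - 1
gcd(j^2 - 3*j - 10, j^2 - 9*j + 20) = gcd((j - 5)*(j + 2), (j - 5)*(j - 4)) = j - 5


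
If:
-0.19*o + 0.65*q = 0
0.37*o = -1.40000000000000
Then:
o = -3.78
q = -1.11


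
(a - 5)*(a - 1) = a^2 - 6*a + 5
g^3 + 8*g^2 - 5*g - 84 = (g - 3)*(g + 4)*(g + 7)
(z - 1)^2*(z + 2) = z^3 - 3*z + 2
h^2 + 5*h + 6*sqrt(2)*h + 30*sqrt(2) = (h + 5)*(h + 6*sqrt(2))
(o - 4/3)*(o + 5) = o^2 + 11*o/3 - 20/3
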